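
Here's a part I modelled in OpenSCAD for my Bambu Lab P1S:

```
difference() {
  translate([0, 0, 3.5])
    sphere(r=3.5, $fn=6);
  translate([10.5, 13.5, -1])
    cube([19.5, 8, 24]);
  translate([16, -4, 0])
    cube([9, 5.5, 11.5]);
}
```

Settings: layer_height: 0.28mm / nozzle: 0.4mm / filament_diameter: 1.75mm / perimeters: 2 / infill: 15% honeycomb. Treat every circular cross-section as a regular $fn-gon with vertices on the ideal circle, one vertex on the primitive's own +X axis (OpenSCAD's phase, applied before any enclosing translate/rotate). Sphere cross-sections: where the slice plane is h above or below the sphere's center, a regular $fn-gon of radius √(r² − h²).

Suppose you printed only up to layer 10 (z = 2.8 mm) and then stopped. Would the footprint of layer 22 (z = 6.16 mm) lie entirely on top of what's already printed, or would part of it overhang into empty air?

entirely on top

Compare the two slices. At z = 2.8: the sphere: section is a regular 6-gon, circumradius = √(r²−h²) = √(3.5²−0.7²) = 3.429 (area = (6/2)·3.429²·sin(360°/6) = 30.55 mm²); the cube at (10.5, 13.5) is present — its section is the full 19.5×8 rectangle (area 156.00 mm²); the 9×5.5 cube at (16, -4) contributes its full rectangle (area 49.50 mm²); After the difference (first − rest): starting from the r=3.5 sphere (30.55 mm²), the 19.5×8 cube at (10.5, 13.5) misses the remaining region (no effect); the 9×5.5 cube at (16, -4) misses the remaining region (no effect) — area = 30.55 mm². At z = 6.16: the r=3.5 sphere contributes a regular 6-gon of circumradius √(3.5²−2.66²) = 2.275 (area = (6/2)·2.275²·sin(360°/6) = 13.44 mm²); the 19.5×8 cube at (10.5, 13.5) contributes its full rectangle (area 156.00 mm²); the cube at (16, -4) is present — its section is the full 9×5.5 rectangle (area 49.50 mm²); After the difference (first − rest): starting from the r=3.5 sphere (13.44 mm²), the 19.5×8 cube at (10.5, 13.5) misses the remaining region (no effect); the 9×5.5 cube at (16, -4) misses the remaining region (no effect) — area = 13.44 mm². Checking containment: the cross-section at z = 6.16 is a subset of the cross-section at z = 2.8.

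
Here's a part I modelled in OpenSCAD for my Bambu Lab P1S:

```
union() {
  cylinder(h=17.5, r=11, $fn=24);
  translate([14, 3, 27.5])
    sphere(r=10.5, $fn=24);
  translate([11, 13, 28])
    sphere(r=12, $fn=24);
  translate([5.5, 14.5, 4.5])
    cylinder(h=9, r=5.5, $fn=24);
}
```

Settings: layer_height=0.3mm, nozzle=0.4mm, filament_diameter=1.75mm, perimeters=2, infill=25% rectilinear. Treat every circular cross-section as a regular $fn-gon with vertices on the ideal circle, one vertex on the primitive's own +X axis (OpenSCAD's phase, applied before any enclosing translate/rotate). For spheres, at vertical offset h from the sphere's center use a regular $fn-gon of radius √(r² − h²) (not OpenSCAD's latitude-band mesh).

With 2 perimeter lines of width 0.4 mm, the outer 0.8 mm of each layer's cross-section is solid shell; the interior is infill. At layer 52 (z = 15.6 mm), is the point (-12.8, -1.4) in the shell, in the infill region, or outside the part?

outside

At z = 15.6 mm: the r=11 cylinder contributes a regular 24-gon of circumradius 11; the sphere at (14, 3) is absent (|z−center|=11.900 > r=10.5); the sphere at (11, 13) is absent (|z−center|=12.400 > r=12); the cylinder at (5.5, 14.5) is absent (z outside [4.5, 13.5]); Combining (union): only the r=11 cylinder is present, so the union is just that shape — 1 connected region. Overall, the cross-section is a single solid region. The nearest boundary edge runs (-11.00, 0.00)→(-10.63, -2.85); distance from the point to it = 1.97 mm. The point is not inside any of the regions above, so it lies outside the cross-section (1.97 mm from the nearest boundary).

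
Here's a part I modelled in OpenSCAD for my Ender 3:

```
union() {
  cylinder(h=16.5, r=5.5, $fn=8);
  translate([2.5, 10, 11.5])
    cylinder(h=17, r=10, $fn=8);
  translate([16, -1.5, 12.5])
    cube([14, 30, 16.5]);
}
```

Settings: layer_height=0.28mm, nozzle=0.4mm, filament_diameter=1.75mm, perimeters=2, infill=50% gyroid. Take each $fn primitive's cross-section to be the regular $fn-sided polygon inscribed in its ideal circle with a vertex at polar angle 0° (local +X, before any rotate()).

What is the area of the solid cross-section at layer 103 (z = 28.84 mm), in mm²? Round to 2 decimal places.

At z = 28.84 mm: the cylinder is not intersected at this z (z outside [0, 16.5]); the cylinder at (2.5, 10) is absent (z outside [11.5, 28.5]); the 14×30 cube at (16, -1.5) contributes its full rectangle (area 420.00 mm²); Taking the union: only the 14×30 cube at (16, -1.5) is present, so the union is just that shape — area = 420.00 mm². Overall, the cross-section is a single solid region. Net area = 420.00 mm².

420.00 mm²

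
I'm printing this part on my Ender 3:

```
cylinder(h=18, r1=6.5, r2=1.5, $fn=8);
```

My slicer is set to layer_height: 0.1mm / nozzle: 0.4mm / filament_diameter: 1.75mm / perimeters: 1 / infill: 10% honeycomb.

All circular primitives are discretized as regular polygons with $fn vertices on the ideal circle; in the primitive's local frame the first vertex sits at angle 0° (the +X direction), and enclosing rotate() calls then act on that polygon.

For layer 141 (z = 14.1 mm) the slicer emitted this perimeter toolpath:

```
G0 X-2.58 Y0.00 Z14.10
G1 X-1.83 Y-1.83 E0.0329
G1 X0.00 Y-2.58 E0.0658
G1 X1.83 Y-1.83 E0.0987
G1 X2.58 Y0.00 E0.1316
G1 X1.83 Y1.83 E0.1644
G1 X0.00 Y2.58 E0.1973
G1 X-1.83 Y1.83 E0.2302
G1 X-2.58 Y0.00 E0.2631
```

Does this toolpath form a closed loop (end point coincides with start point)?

yes

Start point (G0): (-2.58, 0.00). End point (last G1): the path returns to the start — closed.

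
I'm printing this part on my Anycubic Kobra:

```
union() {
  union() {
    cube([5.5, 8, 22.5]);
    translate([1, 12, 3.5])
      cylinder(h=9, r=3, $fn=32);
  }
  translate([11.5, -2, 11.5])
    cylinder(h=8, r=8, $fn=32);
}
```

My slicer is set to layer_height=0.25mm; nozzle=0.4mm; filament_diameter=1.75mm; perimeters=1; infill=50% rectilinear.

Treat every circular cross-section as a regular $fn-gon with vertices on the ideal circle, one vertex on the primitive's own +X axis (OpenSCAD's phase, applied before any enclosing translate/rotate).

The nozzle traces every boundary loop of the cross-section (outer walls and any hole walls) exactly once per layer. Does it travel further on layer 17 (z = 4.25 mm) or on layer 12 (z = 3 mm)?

Layer 17 (z = 4.25): the cube is present — its section is the full 5.5×8 rectangle (perimeter 27.00 mm); the cylinder at (1, 12): section is a regular 32-gon, circumradius r=3 (perimeter = 2·32·3.000·sin(180°/32) = 18.82 mm); Combining (union): the 2 present regions are separate (no shared area or edge), so areas and boundary lengths simply add and each stays a separate island — boundary = 45.82 mm; the cylinder at (11.5, -2) does not reach this height (z outside [11.5, 19.5]); Merging all regions: only that combined region is present, so the union is just that shape — boundary = 45.82 mm. So its perimeter = 45.82 mm. Layer 12 (z = 3): the cube (footprint 5.5×8) is included at this height (perimeter 27.00 mm); the cylinder at (1, 12) is not intersected at this z (z outside [3.5, 12.5]); Taking the union: only the 5.5×8 cube is present, so the union is just that shape — boundary = 27.00 mm; the cylinder at (11.5, -2) is not intersected at this z (z outside [11.5, 19.5]); Combining (union): only the result so far is present, so the union is just that shape — boundary = 27.00 mm. So its perimeter = 27.00 mm. Layer 17 is larger (45.82 vs 27.00 mm).

layer 17 (z = 4.25 mm)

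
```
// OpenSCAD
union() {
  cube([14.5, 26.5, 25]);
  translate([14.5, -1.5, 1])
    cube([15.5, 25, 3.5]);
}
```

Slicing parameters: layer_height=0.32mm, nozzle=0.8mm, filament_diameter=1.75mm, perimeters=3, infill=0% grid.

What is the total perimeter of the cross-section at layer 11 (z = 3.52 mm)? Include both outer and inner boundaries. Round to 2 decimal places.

116.00 mm

At z = 3.52 mm: the cube (footprint 14.5×26.5) is included at this height (perimeter 82.00 mm); the cube at (14.5, -1.5) (footprint 15.5×25) is included at this height (perimeter 81.00 mm); Merging all regions: the 2 present regions share edge segments without overlapping in area, so areas simply add but the touching pieces fuse into one outline (the shared edge portions become interior and drop out of the boundary) — boundary = 116.00 mm. Overall, the cross-section is a single solid region. Total boundary length (outer) = 116.00 mm.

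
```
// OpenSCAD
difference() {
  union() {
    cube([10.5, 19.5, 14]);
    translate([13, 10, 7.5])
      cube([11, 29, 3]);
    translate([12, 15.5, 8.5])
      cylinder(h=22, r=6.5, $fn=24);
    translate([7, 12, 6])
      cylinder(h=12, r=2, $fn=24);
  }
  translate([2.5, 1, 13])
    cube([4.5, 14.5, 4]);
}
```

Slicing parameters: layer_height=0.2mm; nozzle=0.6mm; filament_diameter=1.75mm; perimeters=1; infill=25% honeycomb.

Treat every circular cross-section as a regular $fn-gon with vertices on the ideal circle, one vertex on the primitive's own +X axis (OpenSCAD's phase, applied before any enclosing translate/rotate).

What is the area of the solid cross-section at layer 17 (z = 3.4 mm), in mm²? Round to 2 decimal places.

204.75 mm²

At z = 3.4 mm: the 10.5×19.5 cube contributes its full rectangle (area 204.75 mm²); the cube at (13, 10) is not intersected at this z (z outside [7.5, 10.5]); the cylinder at (12, 15.5) does not reach this height (z outside [8.5, 30.5]); the cylinder at (7, 12) does not reach this height (z outside [6, 18]); Combining (union): only the 10.5×19.5 cube is present, so the union is just that shape — area = 204.75 mm²; the cube at (2.5, 1) is absent (z outside [13, 17]); Taking the first minus the rest: none of the subtracted shapes is present at this height, so that combined region is unchanged — area = 204.75 mm². Overall, the cross-section is a single solid region. Net area = 204.75 mm².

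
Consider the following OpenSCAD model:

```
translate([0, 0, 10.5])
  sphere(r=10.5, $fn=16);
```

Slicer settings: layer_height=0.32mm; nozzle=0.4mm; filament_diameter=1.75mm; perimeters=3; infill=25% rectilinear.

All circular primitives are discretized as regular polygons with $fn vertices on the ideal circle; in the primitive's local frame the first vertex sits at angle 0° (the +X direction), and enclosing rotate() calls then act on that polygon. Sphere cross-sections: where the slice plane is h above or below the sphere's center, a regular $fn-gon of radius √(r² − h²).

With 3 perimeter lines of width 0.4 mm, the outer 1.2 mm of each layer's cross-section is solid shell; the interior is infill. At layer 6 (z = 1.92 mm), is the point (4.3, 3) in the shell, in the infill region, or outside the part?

shell

At z = 1.92 mm: the r=10.5 sphere contributes a regular 16-gon of circumradius √(10.5²−8.58²) = 6.053. Overall, the cross-section is a single solid region. The nearest boundary edge runs (5.59, 2.32)→(4.28, 4.28); distance from the point to it = 0.69 mm. The point is inside the cross-section, 0.69 mm from the nearest boundary — within the 1.2 mm shell band (3 × 0.4).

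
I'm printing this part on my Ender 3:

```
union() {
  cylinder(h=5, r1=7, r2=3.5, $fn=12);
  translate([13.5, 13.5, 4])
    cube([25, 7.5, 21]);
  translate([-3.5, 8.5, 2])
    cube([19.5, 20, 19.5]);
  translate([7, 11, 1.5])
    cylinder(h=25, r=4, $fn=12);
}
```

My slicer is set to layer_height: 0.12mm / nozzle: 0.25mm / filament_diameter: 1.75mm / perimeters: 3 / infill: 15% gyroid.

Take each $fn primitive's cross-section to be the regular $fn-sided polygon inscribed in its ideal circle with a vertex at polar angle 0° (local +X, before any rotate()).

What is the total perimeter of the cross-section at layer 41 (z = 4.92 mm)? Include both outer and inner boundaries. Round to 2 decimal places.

147.03 mm

At z = 4.92 mm: the cone: at t=0.984 of its height the radius interpolates to r₁+(r₂−r₁)t = 3.556, giving a regular 12-gon of that circumradius (perimeter = 2·12·3.556·sin(180°/12) = 22.09 mm); the 25×7.5 cube at (13.5, 13.5) contributes its full rectangle (perimeter 65.00 mm); the cube at (-3.5, 8.5) is present — its section is the full 19.5×20 rectangle (perimeter 79.00 mm); the cylinder at (7, 11): section is a regular 12-gon, circumradius r=4 (perimeter = 2·12·4.000·sin(180°/12) = 24.85 mm); Merging all regions: the regions partially overlap (shared area 60.89 mm²), so the edge portions inside another operand are dropped and the merged outline is re-measured after clipping — boundary = 147.03 mm. Overall, the cross-section has 2 separate islands. Total boundary length (outer) = 147.03 mm.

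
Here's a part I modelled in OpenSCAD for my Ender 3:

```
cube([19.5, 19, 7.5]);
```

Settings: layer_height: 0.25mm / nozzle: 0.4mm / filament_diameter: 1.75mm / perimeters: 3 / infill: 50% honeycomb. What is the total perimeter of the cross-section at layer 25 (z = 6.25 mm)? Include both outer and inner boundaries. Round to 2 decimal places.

77.00 mm

At z = 6.25 mm: the 19.5×19 cube contributes its full rectangle (perimeter 77.00 mm). Overall, the cross-section is a single solid region. Total boundary length (outer) = 77.00 mm.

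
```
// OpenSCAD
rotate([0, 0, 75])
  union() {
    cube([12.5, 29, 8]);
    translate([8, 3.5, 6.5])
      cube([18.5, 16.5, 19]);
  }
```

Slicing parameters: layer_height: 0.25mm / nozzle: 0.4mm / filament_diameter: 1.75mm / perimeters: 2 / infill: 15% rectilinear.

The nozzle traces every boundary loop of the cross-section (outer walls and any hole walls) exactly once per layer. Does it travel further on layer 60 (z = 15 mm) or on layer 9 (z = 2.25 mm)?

Layer 60 (z = 15): the cube is absent (z outside [0, 8]); the cube at (8, 3.5) (footprint 18.5×16.5) is included at this height (perimeter 70.00 mm); Merging all regions: only the 18.5×16.5 cube at (8, 3.5) is present, so the union is just that shape — boundary = 70.00 mm; (rotated 75° about Z; rotation is an isometry so areas/perimeters/island counts are preserved). So its perimeter = 70.00 mm. Layer 9 (z = 2.25): the 12.5×29 cube contributes its full rectangle (perimeter 83.00 mm); the cube at (8, 3.5) is not intersected at this z (z outside [6.5, 25.5]); Merging all regions: only the 12.5×29 cube is present, so the union is just that shape — boundary = 83.00 mm; (whole slice rotated 75° about Z — lengths, areas and connectivity unchanged). So its perimeter = 83.00 mm. Layer 9 is larger (83.00 vs 70.00 mm).

layer 9 (z = 2.25 mm)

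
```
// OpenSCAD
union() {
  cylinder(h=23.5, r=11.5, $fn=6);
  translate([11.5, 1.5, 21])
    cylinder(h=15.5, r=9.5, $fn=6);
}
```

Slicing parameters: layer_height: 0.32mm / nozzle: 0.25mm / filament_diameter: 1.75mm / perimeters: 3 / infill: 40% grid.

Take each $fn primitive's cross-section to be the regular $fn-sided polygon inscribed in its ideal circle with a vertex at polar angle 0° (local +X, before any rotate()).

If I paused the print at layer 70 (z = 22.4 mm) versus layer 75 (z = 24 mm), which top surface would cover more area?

layer 70 (z = 22.4 mm)

Layer 70 (z = 22.4): the cylinder: section is a regular 6-gon, circumradius r=11.5 (area = (6/2)·11.500²·sin(360°/6) = 343.60 mm²); the cylinder at (11.5, 1.5): section is a regular 6-gon, circumradius r=9.5 (area = (6/2)·9.500²·sin(360°/6) = 234.48 mm²); Taking the union: the regions partially overlap — summed areas 578.07 mm² minus the doubly-counted overlap 77.18 mm² gives 500.89 mm² — area = 500.89 mm². So its area = 500.89 mm². Layer 75 (z = 24): the cylinder is not intersected at this z (z outside [0, 23.5]); the r=9.5 cylinder at (11.5, 1.5) contributes a regular 6-gon of circumradius 9.5 (area = (6/2)·9.500²·sin(360°/6) = 234.48 mm²); Combining (union): only the r=9.5 cylinder at (11.5, 1.5) is present, so the union is just that shape — area = 234.48 mm². So its area = 234.48 mm². Layer 70 is larger (500.89 vs 234.48 mm²).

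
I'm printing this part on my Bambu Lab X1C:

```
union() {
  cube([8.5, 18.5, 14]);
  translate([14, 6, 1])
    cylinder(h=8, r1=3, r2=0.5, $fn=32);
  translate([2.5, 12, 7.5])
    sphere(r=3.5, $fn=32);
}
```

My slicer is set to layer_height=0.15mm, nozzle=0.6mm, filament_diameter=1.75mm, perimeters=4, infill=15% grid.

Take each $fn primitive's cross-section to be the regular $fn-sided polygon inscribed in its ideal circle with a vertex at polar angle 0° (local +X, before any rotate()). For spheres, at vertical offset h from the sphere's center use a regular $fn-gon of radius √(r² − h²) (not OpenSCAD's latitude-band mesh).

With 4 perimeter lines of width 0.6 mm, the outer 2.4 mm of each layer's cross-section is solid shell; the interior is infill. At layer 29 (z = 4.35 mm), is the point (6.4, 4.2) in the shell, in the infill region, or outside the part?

At z = 4.35 mm: the cube (footprint 8.5×18.5) is included at this height; the cone at (14, 6) (r1=3→r2=0.5) has section circumradius 1.953 here — a regular 32-gon; the r=3.5 sphere at (2.5, 12) contributes a regular 32-gon of circumradius √(3.5²−3.15²) = 1.526; Taking the union: the regions partially overlap (shared area 7.27 mm²), so overlapping operands fuse into one piece — 2 connected regions. Overall, the cross-section has 2 separate islands. The nearest boundary edge runs (8.50, 18.50)→(8.50, 0.00); distance from the point to it = 2.10 mm. (Shell/infill is judged within the island containing the point — the largest one.) The point is inside the cross-section, 2.10 mm from the nearest boundary — within the 2.4 mm shell band (4 × 0.6).

shell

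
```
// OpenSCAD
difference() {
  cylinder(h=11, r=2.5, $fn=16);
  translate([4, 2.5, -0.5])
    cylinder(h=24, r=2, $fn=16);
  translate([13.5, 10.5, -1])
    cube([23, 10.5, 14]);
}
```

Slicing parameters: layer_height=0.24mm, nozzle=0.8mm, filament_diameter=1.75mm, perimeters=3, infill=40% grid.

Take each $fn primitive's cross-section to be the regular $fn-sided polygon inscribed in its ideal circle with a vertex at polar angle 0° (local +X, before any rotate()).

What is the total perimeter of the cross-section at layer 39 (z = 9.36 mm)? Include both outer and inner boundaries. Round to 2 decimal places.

At z = 9.36 mm: the cylinder: section is a regular 16-gon, circumradius r=2.5 (perimeter = 2·16·2.500·sin(180°/16) = 15.61 mm); the r=2 cylinder at (4, 2.5) gives a regular 16-gon of circumradius 2 (constant along its height) (perimeter = 2·16·2.000·sin(180°/16) = 12.49 mm); the cube at (13.5, 10.5) (footprint 23×10.5) is included at this height (perimeter 67.00 mm); After the difference (first − rest): starting from the r=2.5 cylinder, the r=2 cylinder at (4, 2.5) misses the remaining region (no effect); the 23×10.5 cube at (13.5, 10.5) misses the remaining region (no effect) — boundary = 15.61 mm. Overall, the cross-section is a single solid region. Total boundary length (outer) = 15.61 mm.

15.61 mm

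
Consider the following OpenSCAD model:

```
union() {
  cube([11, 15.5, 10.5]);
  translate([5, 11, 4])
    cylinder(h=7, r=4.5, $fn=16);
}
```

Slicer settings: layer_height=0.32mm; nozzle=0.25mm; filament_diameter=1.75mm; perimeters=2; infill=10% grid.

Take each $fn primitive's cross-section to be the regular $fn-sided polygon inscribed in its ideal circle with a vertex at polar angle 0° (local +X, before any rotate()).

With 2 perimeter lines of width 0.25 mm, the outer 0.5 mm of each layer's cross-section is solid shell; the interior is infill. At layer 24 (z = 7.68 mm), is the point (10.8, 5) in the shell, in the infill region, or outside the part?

shell

At z = 7.68 mm: the 11×15.5 cube contributes its full rectangle; the cylinder at (5, 11): section is a regular 16-gon, circumradius r=4.5; Combining (union): the r=4.5 cylinder at (5, 11) lies entirely inside the 11×15.5 cube, so the union is just the 11×15.5 cube — 1 connected region. Overall, the cross-section is a single solid region. The nearest boundary edge runs (11.00, 15.50)→(11.00, 0.00); distance from the point to it = 0.20 mm. The point is inside the cross-section, 0.20 mm from the nearest boundary — within the 0.5 mm shell band (2 × 0.25).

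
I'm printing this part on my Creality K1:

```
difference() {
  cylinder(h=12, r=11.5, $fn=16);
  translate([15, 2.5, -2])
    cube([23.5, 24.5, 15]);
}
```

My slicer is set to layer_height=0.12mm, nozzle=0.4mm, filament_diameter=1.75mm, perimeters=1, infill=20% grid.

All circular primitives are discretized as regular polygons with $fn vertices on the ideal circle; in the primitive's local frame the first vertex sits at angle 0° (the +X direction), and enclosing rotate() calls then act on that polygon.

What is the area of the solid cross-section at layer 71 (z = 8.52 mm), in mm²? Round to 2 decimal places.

At z = 8.52 mm: the cylinder: section is a regular 16-gon, circumradius r=11.5 (area = (16/2)·11.500²·sin(360°/16) = 404.88 mm²); the cube at (15, 2.5) (footprint 23.5×24.5) is included at this height (area 575.75 mm²); After the difference (first − rest): starting from the r=11.5 cylinder (404.88 mm²), the 23.5×24.5 cube at (15, 2.5) misses the remaining region (no effect) — area = 404.88 mm². Overall, the cross-section is a single solid region. Net area = 404.88 mm².

404.88 mm²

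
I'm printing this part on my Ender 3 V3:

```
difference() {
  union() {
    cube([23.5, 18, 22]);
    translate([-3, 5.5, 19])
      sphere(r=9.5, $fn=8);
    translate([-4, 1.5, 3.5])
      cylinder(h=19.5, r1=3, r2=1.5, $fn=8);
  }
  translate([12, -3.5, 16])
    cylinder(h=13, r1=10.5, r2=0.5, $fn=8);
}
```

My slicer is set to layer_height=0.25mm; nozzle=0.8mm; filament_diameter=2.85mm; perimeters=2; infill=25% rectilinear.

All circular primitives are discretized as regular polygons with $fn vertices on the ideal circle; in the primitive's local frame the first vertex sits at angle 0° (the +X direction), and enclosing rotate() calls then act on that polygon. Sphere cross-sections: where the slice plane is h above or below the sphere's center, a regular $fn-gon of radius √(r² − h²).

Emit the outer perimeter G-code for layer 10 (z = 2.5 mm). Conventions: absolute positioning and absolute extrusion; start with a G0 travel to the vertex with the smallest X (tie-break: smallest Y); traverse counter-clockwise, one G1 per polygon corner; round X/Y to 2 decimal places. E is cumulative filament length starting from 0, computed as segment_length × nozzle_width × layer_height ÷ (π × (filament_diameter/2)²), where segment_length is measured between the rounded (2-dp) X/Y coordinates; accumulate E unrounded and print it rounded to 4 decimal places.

G0 X0.00 Y0.00 Z2.50
G1 X23.50 Y0.00 E0.7367
G1 X23.50 Y18.00 E1.3011
G1 X0.00 Y18.00 E2.0378
G1 X0.00 Y0.00 E2.6021

At z = 2.5 mm: the cube is present — its section is the full 23.5×18 rectangle; the sphere at (-3, 5.5) is not intersected at this z (|z−center|=16.500 > r=9.5); the cone at (-4, 1.5) does not reach this height (z outside [3.5, 23]); Combining (union): only the 23.5×18 cube is present, so the union is just that shape — 1 connected region; the cone at (12, -3.5) is absent (z outside [16, 29]); After the difference (first − rest): none of the subtracted shapes is present at this height, so that combined region is unchanged — 1 connected region. The outline is a single polygon with 4 vertices. Extrusion per mm of travel: 0.8 × 0.25 / (π × 1.425²) = 0.031351. Accumulating E over each segment gives final E = 2.6021.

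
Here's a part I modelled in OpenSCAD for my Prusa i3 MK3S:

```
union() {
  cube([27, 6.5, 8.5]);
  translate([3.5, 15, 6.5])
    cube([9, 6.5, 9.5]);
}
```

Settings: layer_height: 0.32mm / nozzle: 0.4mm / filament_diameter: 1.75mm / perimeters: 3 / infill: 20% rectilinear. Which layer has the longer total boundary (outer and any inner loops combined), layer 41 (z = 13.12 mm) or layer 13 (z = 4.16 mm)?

layer 13 (z = 4.16 mm)

Layer 41 (z = 13.12): the cube is not intersected at this z (z outside [0, 8.5]); the cube at (3.5, 15) (footprint 9×6.5) is included at this height (perimeter 31.00 mm); Merging all regions: only the 9×6.5 cube at (3.5, 15) is present, so the union is just that shape — boundary = 31.00 mm. So its perimeter = 31.00 mm. Layer 13 (z = 4.16): the 27×6.5 cube contributes its full rectangle (perimeter 67.00 mm); the cube at (3.5, 15) does not reach this height (z outside [6.5, 16]); Combining (union): only the 27×6.5 cube is present, so the union is just that shape — boundary = 67.00 mm. So its perimeter = 67.00 mm. Layer 13 is larger (67.00 vs 31.00 mm).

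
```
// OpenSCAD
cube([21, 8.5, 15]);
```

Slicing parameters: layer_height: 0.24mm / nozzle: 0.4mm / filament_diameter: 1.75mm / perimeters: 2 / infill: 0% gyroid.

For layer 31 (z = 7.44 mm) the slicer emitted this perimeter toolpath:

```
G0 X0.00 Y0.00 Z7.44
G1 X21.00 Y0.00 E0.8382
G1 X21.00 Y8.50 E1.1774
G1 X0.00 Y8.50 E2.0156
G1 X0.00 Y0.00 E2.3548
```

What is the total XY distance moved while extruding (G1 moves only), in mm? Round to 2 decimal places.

Sum the Euclidean lengths of each G1 segment: total = 59.00 mm.

59.00 mm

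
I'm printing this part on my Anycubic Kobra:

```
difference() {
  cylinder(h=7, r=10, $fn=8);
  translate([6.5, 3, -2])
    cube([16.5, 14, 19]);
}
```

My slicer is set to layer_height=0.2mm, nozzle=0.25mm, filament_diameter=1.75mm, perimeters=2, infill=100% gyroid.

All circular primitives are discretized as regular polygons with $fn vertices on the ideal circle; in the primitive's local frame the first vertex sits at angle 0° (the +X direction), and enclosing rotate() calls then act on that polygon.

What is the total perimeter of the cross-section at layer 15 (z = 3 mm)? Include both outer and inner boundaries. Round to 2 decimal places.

At z = 3 mm: the r=10 cylinder gives a regular 8-gon of circumradius 10 (constant along its height) (perimeter = 2·8·10.000·sin(180°/8) = 61.23 mm); the cube at (6.5, 3) is present — its section is the full 16.5×14 rectangle (perimeter 61.00 mm); After the difference (first − rest): starting from the r=10 cylinder, the 16.5×14 cube at (6.5, 3) partially overlaps it — only the 5.82 mm² overlap (of its 231.00 mm²) is removed, clipping the outline — boundary = 62.77 mm. Overall, the cross-section is a single solid region. Total boundary length (outer) = 62.77 mm.

62.77 mm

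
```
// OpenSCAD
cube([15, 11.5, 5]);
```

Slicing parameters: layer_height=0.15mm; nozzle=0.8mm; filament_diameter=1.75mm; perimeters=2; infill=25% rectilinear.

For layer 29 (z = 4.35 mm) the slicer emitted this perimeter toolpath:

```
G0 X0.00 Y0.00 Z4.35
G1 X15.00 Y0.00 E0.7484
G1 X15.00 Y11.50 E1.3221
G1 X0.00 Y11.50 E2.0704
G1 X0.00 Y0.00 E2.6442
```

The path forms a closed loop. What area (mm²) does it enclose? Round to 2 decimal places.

172.50 mm²

Apply the shoelace formula to the sequence of (X, Y) vertices; enclosed area = 172.50 mm².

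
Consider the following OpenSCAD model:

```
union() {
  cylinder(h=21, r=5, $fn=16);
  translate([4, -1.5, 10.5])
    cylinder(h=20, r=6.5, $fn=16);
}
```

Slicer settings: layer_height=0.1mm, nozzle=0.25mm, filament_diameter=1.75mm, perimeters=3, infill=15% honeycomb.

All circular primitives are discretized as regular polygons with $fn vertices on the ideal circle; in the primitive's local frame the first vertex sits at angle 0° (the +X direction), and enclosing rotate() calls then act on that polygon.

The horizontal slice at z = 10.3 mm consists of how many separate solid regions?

At z = 10.3 mm: the r=5 cylinder gives a regular 16-gon of circumradius 5 (constant along its height); the cylinder at (4, -1.5) does not reach this height (z outside [10.5, 30.5]); Taking the union: only the r=5 cylinder is present, so the union is just that shape — 1 connected region. The result has 1 disconnected region.

1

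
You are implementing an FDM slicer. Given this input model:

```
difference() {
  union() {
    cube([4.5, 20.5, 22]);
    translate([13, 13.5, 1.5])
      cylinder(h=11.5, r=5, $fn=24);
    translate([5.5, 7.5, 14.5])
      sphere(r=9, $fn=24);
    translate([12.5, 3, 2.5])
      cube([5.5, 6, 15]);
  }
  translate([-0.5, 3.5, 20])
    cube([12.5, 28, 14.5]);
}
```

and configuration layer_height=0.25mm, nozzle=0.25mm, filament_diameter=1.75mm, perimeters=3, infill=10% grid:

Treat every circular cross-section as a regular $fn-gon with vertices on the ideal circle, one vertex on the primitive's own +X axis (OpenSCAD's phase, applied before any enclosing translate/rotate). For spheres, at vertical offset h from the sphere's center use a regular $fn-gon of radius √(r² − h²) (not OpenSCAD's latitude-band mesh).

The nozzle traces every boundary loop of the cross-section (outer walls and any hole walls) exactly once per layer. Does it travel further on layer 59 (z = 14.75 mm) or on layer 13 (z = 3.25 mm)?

Layer 59 (z = 14.75): the cube (footprint 4.5×20.5) is included at this height (perimeter 50.00 mm); the cylinder at (13, 13.5) is not intersected at this z (z outside [1.5, 13]); the sphere at (5.5, 7.5): section is a regular 24-gon, circumradius = √(r²−h²) = √(9²−0.25²) = 8.997 (perimeter = 2·24·8.997·sin(180°/24) = 56.37 mm); the 5.5×6 cube at (12.5, 3) contributes its full rectangle (perimeter 23.00 mm); Taking the union: the regions partially overlap (shared area 80.39 mm²), so the edge portions inside another operand are dropped and the merged outline is re-measured after clipping — boundary = 74.54 mm; the cube at (-0.5, 3.5) does not reach this height (z outside [20, 34.5]); After the difference (first − rest): none of the subtracted shapes is present at this height, so the result so far is unchanged — boundary = 74.54 mm. So its perimeter = 74.54 mm. Layer 13 (z = 3.25): the cube (footprint 4.5×20.5) is included at this height (perimeter 50.00 mm); the r=5 cylinder at (13, 13.5) contributes a regular 24-gon of circumradius 5 (perimeter = 2·24·5.000·sin(180°/24) = 31.33 mm); the sphere at (5.5, 7.5) is not intersected at this z (|z−center|=11.250 > r=9); the cube at (12.5, 3) is present — its section is the full 5.5×6 rectangle (perimeter 23.00 mm); Merging all regions: the regions partially overlap (shared area 0.90 mm²), so the edge portions inside another operand are dropped and the merged outline is re-measured after clipping — boundary = 98.63 mm; the cube at (-0.5, 3.5) does not reach this height (z outside [20, 34.5]); Taking the first minus the rest: none of the subtracted shapes is present at this height, so that combined region is unchanged — boundary = 98.63 mm. So its perimeter = 98.63 mm. Layer 13 is larger (98.63 vs 74.54 mm).

layer 13 (z = 3.25 mm)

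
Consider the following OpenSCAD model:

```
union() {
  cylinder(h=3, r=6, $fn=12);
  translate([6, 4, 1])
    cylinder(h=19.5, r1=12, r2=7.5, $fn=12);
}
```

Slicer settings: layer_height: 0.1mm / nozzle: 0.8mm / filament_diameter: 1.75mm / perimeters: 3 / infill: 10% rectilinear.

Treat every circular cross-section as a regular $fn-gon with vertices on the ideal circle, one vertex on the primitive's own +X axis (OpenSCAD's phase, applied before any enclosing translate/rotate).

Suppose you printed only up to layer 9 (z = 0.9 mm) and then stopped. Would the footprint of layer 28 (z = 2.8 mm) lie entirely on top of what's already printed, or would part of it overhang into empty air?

part overhangs

Compare the two slices. At z = 0.9: the r=6 cylinder gives a regular 12-gon of circumradius 6 (constant along its height) (area = (12/2)·6.000²·sin(360°/12) = 108.00 mm²); the cone at (6, 4) is absent (z outside [1, 20.5]); Combining (union): only the r=6 cylinder is present, so the union is just that shape — area = 108.00 mm². At z = 2.8: the r=6 cylinder gives a regular 12-gon of circumradius 6 (constant along its height) (area = (12/2)·6.000²·sin(360°/12) = 108.00 mm²); the cone at (6, 4) (r1=12→r2=7.5) has section circumradius 11.585 here — a regular 12-gon (area = (12/2)·11.585²·sin(360°/12) = 402.61 mm²); Taking the union: the regions partially overlap — summed areas 510.61 mm² minus the doubly-counted overlap 94.71 mm² gives 415.90 mm² — area = 415.90 mm². Checking containment: at z = 2.8 the cross-section extends beyond the z = 0.9 cross-section by about 307.90 mm².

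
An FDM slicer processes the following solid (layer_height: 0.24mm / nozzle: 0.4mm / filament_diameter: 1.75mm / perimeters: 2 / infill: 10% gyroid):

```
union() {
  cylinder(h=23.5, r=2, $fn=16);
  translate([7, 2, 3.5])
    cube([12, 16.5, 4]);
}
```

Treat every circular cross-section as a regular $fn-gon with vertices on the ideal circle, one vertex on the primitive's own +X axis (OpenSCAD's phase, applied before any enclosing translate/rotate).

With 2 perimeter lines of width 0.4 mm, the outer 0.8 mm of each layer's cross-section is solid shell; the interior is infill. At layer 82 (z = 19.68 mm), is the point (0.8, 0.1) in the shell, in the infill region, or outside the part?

infill

At z = 19.68 mm: the cylinder: section is a regular 16-gon, circumradius r=2; the cube at (7, 2) is absent (z outside [3.5, 7.5]); Taking the union: only the r=2 cylinder is present, so the union is just that shape — 1 connected region. Overall, the cross-section is a single solid region. The nearest boundary edge runs (2.00, 0.00)→(1.85, 0.77); distance from the point to it = 1.16 mm. The point is inside the cross-section and 1.16 mm from the nearest boundary — more than the 0.8 mm shell width (2 × 0.4), so it's in the infill interior.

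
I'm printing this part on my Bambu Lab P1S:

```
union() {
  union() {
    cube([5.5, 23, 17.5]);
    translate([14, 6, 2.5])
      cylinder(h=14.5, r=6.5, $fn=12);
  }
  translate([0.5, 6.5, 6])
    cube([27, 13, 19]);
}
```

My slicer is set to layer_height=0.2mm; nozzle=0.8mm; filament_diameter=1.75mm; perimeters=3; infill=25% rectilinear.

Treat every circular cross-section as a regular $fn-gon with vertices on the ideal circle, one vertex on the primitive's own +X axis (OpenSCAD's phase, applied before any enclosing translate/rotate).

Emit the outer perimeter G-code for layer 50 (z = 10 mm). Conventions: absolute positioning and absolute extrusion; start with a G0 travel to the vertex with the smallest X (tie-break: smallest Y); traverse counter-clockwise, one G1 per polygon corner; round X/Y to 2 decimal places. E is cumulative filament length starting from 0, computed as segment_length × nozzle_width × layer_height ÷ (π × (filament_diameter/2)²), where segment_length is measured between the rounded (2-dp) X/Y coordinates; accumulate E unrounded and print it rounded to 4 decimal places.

At z = 10 mm: the cube is present — its section is the full 5.5×23 rectangle; the cylinder at (14, 6): section is a regular 12-gon, circumradius r=6.5; Merging all regions: the 2 present regions are separate (no shared area or edge), so areas and boundary lengths simply add and each stays a separate island — 2 connected regions; the cube at (0.5, 6.5) (footprint 27×13) is included at this height; Combining (union): the regions partially overlap (shared area 121.94 mm²), so overlapping operands fuse into one piece — 1 connected region. The outline is a single polygon with 17 vertices. Extrusion per mm of travel: 0.8 × 0.2 / (π × 0.875²) = 0.066520. Accumulating E over each segment gives final E = 7.2828.

G0 X0.00 Y0.00 Z10.00
G1 X5.50 Y0.00 E0.3659
G1 X5.50 Y6.50 E0.7982
G1 X7.63 Y6.50 E0.9399
G1 X7.50 Y6.00 E0.9743
G1 X8.37 Y2.75 E1.1981
G1 X10.75 Y0.37 E1.4220
G1 X14.00 Y-0.50 E1.6458
G1 X17.25 Y0.37 E1.8696
G1 X19.63 Y2.75 E2.0935
G1 X20.50 Y6.00 E2.3173
G1 X20.37 Y6.50 E2.3517
G1 X27.50 Y6.50 E2.8260
G1 X27.50 Y19.50 E3.6907
G1 X5.50 Y19.50 E5.1542
G1 X5.50 Y23.00 E5.3870
G1 X0.00 Y23.00 E5.7528
G1 X0.00 Y0.00 E7.2828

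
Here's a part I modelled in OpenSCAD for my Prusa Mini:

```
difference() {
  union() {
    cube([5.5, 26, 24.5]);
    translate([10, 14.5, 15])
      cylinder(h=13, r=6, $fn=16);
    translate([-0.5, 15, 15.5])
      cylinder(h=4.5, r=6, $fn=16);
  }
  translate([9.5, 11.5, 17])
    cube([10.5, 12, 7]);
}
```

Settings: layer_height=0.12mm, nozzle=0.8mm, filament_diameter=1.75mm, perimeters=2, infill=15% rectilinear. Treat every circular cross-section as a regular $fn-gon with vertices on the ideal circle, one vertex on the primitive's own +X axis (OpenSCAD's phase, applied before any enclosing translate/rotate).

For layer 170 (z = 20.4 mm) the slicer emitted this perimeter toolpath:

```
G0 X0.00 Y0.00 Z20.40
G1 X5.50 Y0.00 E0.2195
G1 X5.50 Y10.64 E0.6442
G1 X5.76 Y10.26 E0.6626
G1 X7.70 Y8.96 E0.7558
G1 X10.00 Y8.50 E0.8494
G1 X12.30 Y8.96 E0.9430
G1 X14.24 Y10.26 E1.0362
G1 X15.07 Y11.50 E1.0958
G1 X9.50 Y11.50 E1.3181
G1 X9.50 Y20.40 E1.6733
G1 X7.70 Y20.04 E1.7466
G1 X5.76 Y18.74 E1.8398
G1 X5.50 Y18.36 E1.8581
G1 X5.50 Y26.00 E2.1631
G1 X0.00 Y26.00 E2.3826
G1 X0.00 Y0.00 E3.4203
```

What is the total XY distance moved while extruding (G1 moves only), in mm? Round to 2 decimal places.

85.70 mm

Sum the Euclidean lengths of each G1 segment: total = 85.70 mm.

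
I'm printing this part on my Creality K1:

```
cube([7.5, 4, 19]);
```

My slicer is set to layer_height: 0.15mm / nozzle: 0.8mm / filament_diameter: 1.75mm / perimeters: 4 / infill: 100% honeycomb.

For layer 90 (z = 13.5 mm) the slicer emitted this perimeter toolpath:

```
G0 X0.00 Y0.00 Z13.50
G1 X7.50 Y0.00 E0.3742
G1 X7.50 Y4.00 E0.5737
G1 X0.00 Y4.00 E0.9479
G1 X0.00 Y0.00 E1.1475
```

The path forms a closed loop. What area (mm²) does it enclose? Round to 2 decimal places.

Apply the shoelace formula to the sequence of (X, Y) vertices; enclosed area = 30.00 mm².

30.00 mm²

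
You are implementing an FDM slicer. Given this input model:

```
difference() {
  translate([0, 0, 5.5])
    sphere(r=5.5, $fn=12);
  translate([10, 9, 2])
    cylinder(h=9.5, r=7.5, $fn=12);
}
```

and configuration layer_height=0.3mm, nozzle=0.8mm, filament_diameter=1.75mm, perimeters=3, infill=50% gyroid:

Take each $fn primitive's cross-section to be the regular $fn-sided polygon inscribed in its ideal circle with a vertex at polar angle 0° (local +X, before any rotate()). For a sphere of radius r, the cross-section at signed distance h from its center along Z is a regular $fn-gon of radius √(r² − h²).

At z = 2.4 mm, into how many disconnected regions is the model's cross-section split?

At z = 2.4 mm: the r=5.5 sphere slices to a regular 12-gon of circumradius 4.543 (√(r²−h²) with h=3.1 from center); the r=7.5 cylinder at (10, 9) contributes a regular 12-gon of circumradius 7.5; Taking the first minus the rest: starting from the r=5.5 sphere, the r=7.5 cylinder at (10, 9) misses the remaining region (no effect) — 1 connected region. The result has 1 disconnected region.

1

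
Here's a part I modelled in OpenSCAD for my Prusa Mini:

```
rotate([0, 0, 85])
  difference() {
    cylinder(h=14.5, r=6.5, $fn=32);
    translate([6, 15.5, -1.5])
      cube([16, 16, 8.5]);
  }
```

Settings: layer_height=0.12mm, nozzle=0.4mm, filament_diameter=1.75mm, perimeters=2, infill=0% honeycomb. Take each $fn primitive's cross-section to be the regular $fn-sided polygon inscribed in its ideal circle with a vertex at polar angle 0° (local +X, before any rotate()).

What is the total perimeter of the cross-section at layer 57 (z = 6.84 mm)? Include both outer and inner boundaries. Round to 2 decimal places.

At z = 6.84 mm: the r=6.5 cylinder gives a regular 32-gon of circumradius 6.5 (constant along its height) (perimeter = 2·32·6.500·sin(180°/32) = 40.78 mm); the cube at (6, 15.5) is present — its section is the full 16×16 rectangle (perimeter 64.00 mm); Subtracting the remaining from the first: starting from the r=6.5 cylinder, the 16×16 cube at (6, 15.5) misses the remaining region (no effect) — boundary = 40.78 mm; (rotated 85° about Z; rotation is an isometry so areas/perimeters/island counts are preserved). Overall, the cross-section is a single solid region. Total boundary length (outer) = 40.78 mm.

40.78 mm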